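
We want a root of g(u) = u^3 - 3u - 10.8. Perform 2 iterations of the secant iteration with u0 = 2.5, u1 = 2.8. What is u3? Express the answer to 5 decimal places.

2.65715

g(2.5) = -2.6750000, g(2.8) = 2.7520000
u2 = 2.8000000 − 2.7520000·(2.8000000 − 2.5000000) / (2.7520000 − (-2.6750000)) = 2.8000000 − (0.8256000)/(5.4270000) = 2.6478718
g(2.6478718) = -0.1787911
u3 = 2.6478718 − (-0.1787911)·(2.6478718 − 2.8000000) / (-0.1787911 − 2.7520000) = 2.6478718 − (0.0271992)/(-2.9307911) = 2.6571522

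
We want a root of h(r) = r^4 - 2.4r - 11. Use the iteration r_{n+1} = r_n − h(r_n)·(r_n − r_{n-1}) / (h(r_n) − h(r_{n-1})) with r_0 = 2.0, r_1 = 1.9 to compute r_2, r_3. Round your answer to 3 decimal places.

h(2.0) = 0.20000, h(1.9) = -2.52790
r_2 = 1.90000 − (-2.52790)·(1.90000 − 2.00000) / (-2.52790 − 0.20000) = 1.90000 − (0.25279)/(-2.72790) = 1.99267
h(1.99267) = -0.01573
r_3 = 1.99267 − (-0.01573)·(1.99267 − 1.90000) / (-0.01573 − (-2.52790)) = 1.99267 − (-0.00146)/(2.51217) = 1.99325

1.993, 1.993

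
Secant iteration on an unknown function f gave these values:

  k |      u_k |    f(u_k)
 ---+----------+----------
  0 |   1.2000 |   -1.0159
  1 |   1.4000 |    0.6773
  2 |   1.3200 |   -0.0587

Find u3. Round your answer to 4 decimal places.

u3 = 1.3200 − (-0.0587)·(1.3200 − 1.4000) / (-0.0587 − 0.6773)
   = 1.3200 − (0.004696)/(-0.736000) = 1.326380

1.3264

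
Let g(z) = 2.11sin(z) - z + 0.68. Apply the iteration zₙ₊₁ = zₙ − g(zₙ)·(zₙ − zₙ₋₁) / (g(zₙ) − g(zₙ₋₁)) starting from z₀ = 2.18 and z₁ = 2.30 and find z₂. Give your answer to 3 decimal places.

g(2.18) = 0.23042, g(2.30) = -0.04656
z₂ = 2.30000 − (-0.04656)·(2.30000 − 2.18000) / (-0.04656 − 0.23042) = 2.30000 − (-0.00559)/(-0.27698) = 2.27983

2.280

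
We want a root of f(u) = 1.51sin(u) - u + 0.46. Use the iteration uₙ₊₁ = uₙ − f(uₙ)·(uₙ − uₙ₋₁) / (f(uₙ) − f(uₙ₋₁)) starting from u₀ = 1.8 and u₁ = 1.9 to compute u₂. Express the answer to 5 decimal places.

f(1.8) = 0.1305099, f(1.9) = -0.0110869
u₂ = 1.9000000 − (-0.0110869)·(1.9000000 − 1.8000000) / (-0.0110869 − 0.1305099) = 1.9000000 − (-0.0011087)/(-0.1415968) = 1.8921701

1.89217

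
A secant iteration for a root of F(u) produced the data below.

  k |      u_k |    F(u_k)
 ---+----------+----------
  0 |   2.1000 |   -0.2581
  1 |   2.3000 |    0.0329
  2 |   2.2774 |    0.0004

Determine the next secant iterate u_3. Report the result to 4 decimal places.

u_3 = 2.2774 − 0.0004·(2.2774 − 2.3000) / (0.0004 − 0.0329)
   = 2.2774 − (-0.000009)/(-0.032500) = 2.277122

2.2771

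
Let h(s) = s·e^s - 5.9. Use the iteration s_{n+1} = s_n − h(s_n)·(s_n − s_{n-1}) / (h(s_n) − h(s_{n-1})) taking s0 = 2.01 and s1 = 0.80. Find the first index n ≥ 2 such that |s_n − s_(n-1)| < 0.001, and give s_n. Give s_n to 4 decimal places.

h(2.01) = 9.101268, h(0.80) = -4.119567
s2 = 0.800000 − (-4.119567)·(-1.210000)/(-13.220835) = 1.177032;  |Δ| = 0.377032
h(1.177032) = -2.080850
s3 = 1.177032 − (-2.080850)·(0.377032)/(2.038717) = 1.561856;  |Δ| = 0.384824
h(1.561856) = 1.546398
s4 = 1.561856 − 1.546398·(0.384824)/(3.627248) = 1.397795;  |Δ| = 0.164061
h(1.397795) = -0.244152
s5 = 1.397795 − (-0.244152)·(-0.164061)/(-1.790550) = 1.420165;  |Δ| = 0.022371
h(1.420165) = -0.023635
s6 = 1.420165 − (-0.023635)·(0.022371)/(0.220516) = 1.422563;  |Δ| = 0.002398
h(1.422563) = 0.000417
s7 = 1.422563 − 0.000417·(0.002398)/(0.024052) = 1.422521;  |Δ| = 0.000042
|s7 − s6| = 0.000042 < 0.001

n = 7, s_n = 1.4225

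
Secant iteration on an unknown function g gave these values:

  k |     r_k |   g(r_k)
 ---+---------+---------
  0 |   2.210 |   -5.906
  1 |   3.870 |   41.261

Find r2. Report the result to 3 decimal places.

r2 = 3.870 − 41.261·(3.870 − 2.210) / (41.261 − (-5.906))
   = 3.870 − (68.49326)/(47.16700) = 2.41786

2.418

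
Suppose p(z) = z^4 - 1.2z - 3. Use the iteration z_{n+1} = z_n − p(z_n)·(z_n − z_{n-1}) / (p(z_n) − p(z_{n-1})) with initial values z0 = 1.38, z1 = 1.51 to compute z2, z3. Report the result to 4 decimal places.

p(1.38) = -1.029261, p(1.51) = 0.386856
z2 = 1.510000 − 0.386856·(1.510000 − 1.380000) / (0.386856 − (-1.029261)) = 1.510000 − (0.050291)/(1.416117) = 1.474486
p(1.474486) = -0.042628
z3 = 1.474486 − (-0.042628)·(1.474486 − 1.510000) / (-0.042628 − 0.386856) = 1.474486 − (0.001514)/(-0.429484) = 1.478011

1.4745, 1.4780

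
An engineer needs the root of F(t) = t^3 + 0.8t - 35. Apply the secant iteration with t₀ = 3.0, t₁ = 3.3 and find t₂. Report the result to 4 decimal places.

3.1831

F(3.0) = -5.600000, F(3.3) = 3.577000
t₂ = 3.300000 − 3.577000·(3.300000 − 3.000000) / (3.577000 − (-5.600000)) = 3.300000 − (1.073100)/(9.177000) = 3.183066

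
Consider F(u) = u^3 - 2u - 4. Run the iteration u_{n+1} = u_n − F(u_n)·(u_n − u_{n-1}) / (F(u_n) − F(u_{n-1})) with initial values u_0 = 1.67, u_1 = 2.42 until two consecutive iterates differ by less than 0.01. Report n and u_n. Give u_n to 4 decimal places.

F(1.67) = -2.682537, F(2.42) = 5.332488
u_2 = 2.420000 − 5.332488·(0.750000)/(8.015025) = 1.921016;  |Δ| = 0.498984
F(1.921016) = -0.752898
u_3 = 1.921016 − (-0.752898)·(-0.498984)/(-6.085386) = 1.982752;  |Δ| = 0.061735
F(1.982752) = -0.170702
u_4 = 1.982752 − (-0.170702)·(0.061735)/(0.582196) = 2.000853;  |Δ| = 0.018101
F(2.000853) = 0.008533
u_5 = 2.000853 − 0.008533·(0.018101)/(0.179235) = 1.999991;  |Δ| = 0.000862
|u_5 − u_4| = 0.000862 < 0.01

n = 5, u_n = 2.0000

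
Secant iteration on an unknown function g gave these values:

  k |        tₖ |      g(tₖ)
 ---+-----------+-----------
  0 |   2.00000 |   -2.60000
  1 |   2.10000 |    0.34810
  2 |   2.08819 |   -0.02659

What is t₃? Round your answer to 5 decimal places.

2.08903

t₃ = 2.08819 − (-0.02659)·(2.08819 − 2.10000) / (-0.02659 − 0.34810)
   = 2.08819 − (0.0003140)/(-0.3746900) = 2.0890281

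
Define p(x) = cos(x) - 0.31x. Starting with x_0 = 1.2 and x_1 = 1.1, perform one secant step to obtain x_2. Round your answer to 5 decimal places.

1.19211

p(1.2) = -0.0096422, p(1.1) = 0.1125961
x_2 = 1.1000000 − 0.1125961·(1.1000000 − 1.2000000) / (0.1125961 − (-0.0096422)) = 1.1000000 − (-0.0112596)/(0.1222384) = 1.1921119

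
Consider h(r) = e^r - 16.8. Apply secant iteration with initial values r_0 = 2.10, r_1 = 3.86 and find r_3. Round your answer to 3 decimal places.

2.672

h(2.10) = -8.63383, h(3.86) = 30.66535
r_2 = 3.86000 − 30.66535·(3.86000 − 2.10000) / (30.66535 − (-8.63383)) = 3.86000 − (53.97102)/(39.29918) = 2.48666
h(2.48666) = -4.77890
r_3 = 2.48666 − (-4.77890)·(2.48666 − 3.86000) / (-4.77890 − 30.66535) = 2.48666 − (6.56305)/(-35.44426) = 2.67183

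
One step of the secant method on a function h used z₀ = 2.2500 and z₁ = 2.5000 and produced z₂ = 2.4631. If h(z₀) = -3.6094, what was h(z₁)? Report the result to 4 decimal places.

The secant line through (2.2500, -3.6094) and (2.5000, h(z₁)) crosses zero at z₂ = 2.4631.
So (2.2500, -3.6094), (2.5000, h(z₁)), (2.4631, 0) are collinear:
h(z₁) = -3.6094 · (2.5000 − 2.4631) / (2.2500 − 2.4631) = -3.6094 · (0.036900)/(-0.213100) = 0.624997

0.6250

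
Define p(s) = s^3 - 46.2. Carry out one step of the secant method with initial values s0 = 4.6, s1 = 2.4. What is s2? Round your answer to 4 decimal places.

3.2529

p(4.6) = 51.136000, p(2.4) = -32.376000
s2 = 2.400000 − (-32.376000)·(2.400000 − 4.600000) / (-32.376000 − 51.136000) = 2.400000 − (71.227200)/(-83.512000) = 3.252898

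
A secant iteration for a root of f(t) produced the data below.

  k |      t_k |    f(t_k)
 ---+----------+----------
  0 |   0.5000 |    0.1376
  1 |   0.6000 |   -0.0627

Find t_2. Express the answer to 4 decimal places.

t_2 = 0.6000 − (-0.0627)·(0.6000 − 0.5000) / (-0.0627 − 0.1376)
   = 0.6000 − (-0.006270)/(-0.200300) = 0.568697

0.5687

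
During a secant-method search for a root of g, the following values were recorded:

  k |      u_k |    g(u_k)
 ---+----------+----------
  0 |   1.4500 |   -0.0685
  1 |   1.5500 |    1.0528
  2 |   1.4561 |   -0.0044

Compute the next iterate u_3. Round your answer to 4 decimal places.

1.4565

u_3 = 1.4561 − (-0.0044)·(1.4561 − 1.5500) / (-0.0044 − 1.0528)
   = 1.4561 − (0.000413)/(-1.057200) = 1.456491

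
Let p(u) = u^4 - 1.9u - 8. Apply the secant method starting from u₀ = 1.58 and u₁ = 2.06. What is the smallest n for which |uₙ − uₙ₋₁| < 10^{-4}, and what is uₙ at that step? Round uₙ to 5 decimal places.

n = 6, uₙ = 1.84146

p(1.58) = -4.7699870, p(2.06) = 6.0941410
u₂ = 2.0600000 − 6.0941410·(0.4800000)/(10.8641280) = 1.7907480;  |Δ| = 0.2692520
p(1.7907480) = -1.1189925
u₃ = 1.7907480 − (-1.1189925)·(-0.2692520)/(-7.2131334) = 1.8325178;  |Δ| = 0.0417698
p(1.8325178) = -0.2048035
u₄ = 1.8325178 − (-0.2048035)·(0.0417698)/(0.9141889) = 1.8418754;  |Δ| = 0.0093576
p(1.8418754) = 0.0095267
u₅ = 1.8418754 − 0.0095267·(0.0093576)/(0.2143303) = 1.8414595;  |Δ| = 0.0004159
p(1.8414595) = -0.0000754
u₆ = 1.8414595 − (-0.0000754)·(-0.0004159)/(-0.0096022) = 1.8414627;  |Δ| = 0.0000033
|u₆ − u₅| = 0.0000033 < 10^{-4}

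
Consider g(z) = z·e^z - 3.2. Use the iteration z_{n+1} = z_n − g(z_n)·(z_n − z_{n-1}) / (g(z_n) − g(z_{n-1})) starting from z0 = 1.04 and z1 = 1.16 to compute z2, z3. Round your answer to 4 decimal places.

g(1.04) = -0.257614, g(1.16) = 0.500323
z2 = 1.160000 − 0.500323·(1.160000 − 1.040000) / (0.500323 − (-0.257614)) = 1.160000 − (0.060039)/(0.757937) = 1.080787
g(1.080787) = -0.014925
z3 = 1.080787 − (-0.014925)·(1.080787 − 1.160000) / (-0.014925 − 0.500323) = 1.080787 − (0.001182)/(-0.515248) = 1.083081

1.0808, 1.0831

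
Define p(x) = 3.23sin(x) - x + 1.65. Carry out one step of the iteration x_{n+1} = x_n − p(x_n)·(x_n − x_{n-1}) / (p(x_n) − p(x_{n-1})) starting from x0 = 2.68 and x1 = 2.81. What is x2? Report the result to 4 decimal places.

p(2.68) = 0.408560, p(2.81) = -0.108476
x2 = 2.810000 − (-0.108476)·(2.810000 − 2.680000) / (-0.108476 − 0.408560) = 2.810000 − (-0.014102)/(-0.517036) = 2.782726

2.7827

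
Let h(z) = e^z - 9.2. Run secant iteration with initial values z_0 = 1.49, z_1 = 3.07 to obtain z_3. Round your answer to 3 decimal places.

2.110

h(1.49) = -4.76290, h(3.07) = 12.34190
z_2 = 3.07000 − 12.34190·(3.07000 − 1.49000) / (12.34190 − (-4.76290)) = 3.07000 − (19.50021)/(17.10481) = 1.92996
h(1.92996) = -2.31078
z_3 = 1.92996 − (-2.31078)·(1.92996 − 3.07000) / (-2.31078 − 12.34190) = 1.92996 − (2.63439)/(-14.65268) = 2.10975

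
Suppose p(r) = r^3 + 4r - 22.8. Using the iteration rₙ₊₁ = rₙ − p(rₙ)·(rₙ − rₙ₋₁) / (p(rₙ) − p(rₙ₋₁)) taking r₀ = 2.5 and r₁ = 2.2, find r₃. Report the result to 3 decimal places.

2.371

p(2.5) = 2.82500, p(2.2) = -3.35200
r₂ = 2.20000 − (-3.35200)·(2.20000 − 2.50000) / (-3.35200 − 2.82500) = 2.20000 − (1.00560)/(-6.17700) = 2.36280
p(2.36280) = -0.15776
r₃ = 2.36280 − (-0.15776)·(2.36280 − 2.20000) / (-0.15776 − (-3.35200)) = 2.36280 − (-0.02568)/(3.19424) = 2.37084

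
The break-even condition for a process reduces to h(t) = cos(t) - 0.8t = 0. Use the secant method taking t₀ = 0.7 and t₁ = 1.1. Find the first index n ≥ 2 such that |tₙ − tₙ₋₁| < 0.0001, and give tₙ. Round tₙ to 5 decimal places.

h(0.7) = 0.2048422, h(1.1) = -0.4264039
t₂ = 1.1000000 − (-0.4264039)·(0.4000000)/(-0.6312461) = 0.8298018;  |Δ| = 0.2701982
h(0.8298018) = 0.0111806
t₃ = 0.8298018 − 0.0111806·(-0.2701982)/(0.4375844) = 0.8367055;  |Δ| = 0.0069037
h(0.8367055) = 0.0005480
t₄ = 0.8367055 − 0.0005480·(0.0069037)/(-0.0106326) = 0.8370613;  |Δ| = 0.0003558
h(0.8370613) = -0.0000009
t₅ = 0.8370613 − (-0.0000009)·(0.0003558)/(-0.0005488) = 0.8370608;  |Δ| = 0.0000006
|t₅ − t₄| = 0.0000006 < 0.0001

n = 5, tₙ = 0.83706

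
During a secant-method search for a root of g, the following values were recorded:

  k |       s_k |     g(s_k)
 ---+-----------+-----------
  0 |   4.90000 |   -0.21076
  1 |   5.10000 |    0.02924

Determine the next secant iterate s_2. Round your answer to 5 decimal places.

5.07563

s_2 = 5.10000 − 0.02924·(5.10000 − 4.90000) / (0.02924 − (-0.21076))
   = 5.10000 − (0.0058480)/(0.2400000) = 5.0756333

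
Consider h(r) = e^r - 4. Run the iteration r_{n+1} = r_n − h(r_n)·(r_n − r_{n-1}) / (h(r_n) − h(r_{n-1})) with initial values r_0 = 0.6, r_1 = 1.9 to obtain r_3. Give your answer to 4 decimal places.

1.3370

h(0.6) = -2.177881, h(1.9) = 2.685894
r_2 = 1.900000 − 2.685894·(1.900000 − 0.600000) / (2.685894 − (-2.177881)) = 1.900000 − (3.491663)/(4.863776) = 1.182109
h(1.182109) = -0.738756
r_3 = 1.182109 − (-0.738756)·(1.182109 − 1.900000) / (-0.738756 − 2.685894) = 1.182109 − (0.530347)/(-3.424651) = 1.336970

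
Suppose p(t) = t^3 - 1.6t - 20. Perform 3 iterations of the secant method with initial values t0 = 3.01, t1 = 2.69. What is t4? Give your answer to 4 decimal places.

2.9106

p(3.01) = 2.454901, p(2.69) = -4.838891
t2 = 2.690000 − (-4.838891)·(2.690000 − 3.010000) / (-4.838891 − 2.454901) = 2.690000 − (1.548445)/(-7.293792) = 2.902296
p(2.902296) = -0.196692
t3 = 2.902296 − (-0.196692)·(2.902296 − 2.690000) / (-0.196692 − (-4.838891)) = 2.902296 − (-0.041757)/(4.642199) = 2.911291
p(2.911291) = 0.016927
t4 = 2.911291 − 0.016927·(2.911291 − 2.902296) / (0.016927 − (-0.196692)) = 2.911291 − (0.000152)/(0.213619) = 2.910579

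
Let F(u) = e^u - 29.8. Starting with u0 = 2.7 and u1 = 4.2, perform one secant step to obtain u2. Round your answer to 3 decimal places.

3.132

F(2.7) = -14.92027, F(4.2) = 36.88633
u2 = 4.20000 − 36.88633·(4.20000 − 2.70000) / (36.88633 − (-14.92027)) = 4.20000 − (55.32950)/(51.80660) = 3.13200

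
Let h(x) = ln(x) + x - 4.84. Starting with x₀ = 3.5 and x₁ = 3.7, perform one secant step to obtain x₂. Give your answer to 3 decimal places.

3.568

h(3.5) = -0.08724, h(3.7) = 0.16833
x₂ = 3.70000 − 0.16833·(3.70000 − 3.50000) / (0.16833 − (-0.08724)) = 3.70000 − (0.03367)/(0.25557) = 3.56827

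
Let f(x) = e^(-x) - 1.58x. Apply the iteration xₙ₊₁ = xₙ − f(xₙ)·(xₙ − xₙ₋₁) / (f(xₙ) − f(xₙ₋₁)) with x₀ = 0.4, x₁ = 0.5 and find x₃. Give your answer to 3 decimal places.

f(0.4) = 0.03832, f(0.5) = -0.18347
x₂ = 0.50000 − (-0.18347)·(0.50000 − 0.40000) / (-0.18347 − 0.03832) = 0.50000 − (-0.01835)/(-0.22179) = 0.41728
f(0.41728) = -0.00046
x₃ = 0.41728 − (-0.00046)·(0.41728 − 0.50000) / (-0.00046 − (-0.18347)) = 0.41728 − (0.00004)/(0.18301) = 0.41707

0.417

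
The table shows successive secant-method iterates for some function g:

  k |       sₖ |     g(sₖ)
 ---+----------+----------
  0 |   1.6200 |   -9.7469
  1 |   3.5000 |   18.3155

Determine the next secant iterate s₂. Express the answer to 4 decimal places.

2.2730

s₂ = 3.5000 − 18.3155·(3.5000 − 1.6200) / (18.3155 − (-9.7469))
   = 3.5000 − (34.433140)/(28.062400) = 2.272980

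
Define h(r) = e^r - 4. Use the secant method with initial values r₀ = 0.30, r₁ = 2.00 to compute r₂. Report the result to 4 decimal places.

1.0460

h(0.30) = -2.650141, h(2.00) = 3.389056
r₂ = 2.000000 − 3.389056·(2.000000 − 0.300000) / (3.389056 − (-2.650141)) = 2.000000 − (5.761395)/(6.039197) = 1.046000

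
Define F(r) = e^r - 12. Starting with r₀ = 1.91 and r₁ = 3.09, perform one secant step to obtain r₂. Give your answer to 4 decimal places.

2.3167

F(1.91) = -5.246911, F(3.09) = 9.977078
r₂ = 3.090000 − 9.977078·(3.090000 − 1.910000) / (9.977078 − (-5.246911)) = 3.090000 − (11.772952)/(15.223989) = 2.316684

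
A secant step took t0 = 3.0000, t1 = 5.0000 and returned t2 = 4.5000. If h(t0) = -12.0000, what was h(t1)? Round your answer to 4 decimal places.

4.0000

The secant line through (3.0000, -12.0000) and (5.0000, h(t1)) crosses zero at t2 = 4.5000.
So (3.0000, -12.0000), (5.0000, h(t1)), (4.5000, 0) are collinear:
h(t1) = -12.0000 · (5.0000 − 4.5000) / (3.0000 − 4.5000) = -12.0000 · (0.500000)/(-1.500000) = 4.000000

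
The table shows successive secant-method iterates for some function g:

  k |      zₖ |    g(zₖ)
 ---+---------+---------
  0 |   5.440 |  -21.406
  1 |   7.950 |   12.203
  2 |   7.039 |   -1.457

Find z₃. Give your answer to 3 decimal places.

z₃ = 7.039 − (-1.457)·(7.039 − 7.950) / (-1.457 − 12.203)
   = 7.039 − (1.32733)/(-13.66000) = 7.13617

7.136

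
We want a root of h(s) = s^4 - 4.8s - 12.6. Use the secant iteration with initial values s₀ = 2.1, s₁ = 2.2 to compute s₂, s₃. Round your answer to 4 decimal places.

2.1924, 2.1929

h(2.1) = -3.231900, h(2.2) = 0.265600
s₂ = 2.200000 − 0.265600·(2.200000 − 2.100000) / (0.265600 − (-3.231900)) = 2.200000 − (0.026560)/(3.497500) = 2.192406
h(2.192406) = -0.019721
s₃ = 2.192406 − (-0.019721)·(2.192406 − 2.200000) / (-0.019721 − 0.265600) = 2.192406 − (0.000150)/(-0.285321) = 2.192931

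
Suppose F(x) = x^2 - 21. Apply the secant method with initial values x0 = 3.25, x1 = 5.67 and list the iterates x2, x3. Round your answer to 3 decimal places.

4.420, 4.565

F(3.25) = -10.43750, F(5.67) = 11.14890
x2 = 5.67000 − 11.14890·(5.67000 − 3.25000) / (11.14890 − (-10.43750)) = 5.67000 − (26.98034)/(21.58640) = 4.42012
F(4.42012) = -1.46251
x3 = 4.42012 − (-1.46251)·(4.42012 − 5.67000) / (-1.46251 − 11.14890) = 4.42012 − (1.82796)/(-12.61141) = 4.56507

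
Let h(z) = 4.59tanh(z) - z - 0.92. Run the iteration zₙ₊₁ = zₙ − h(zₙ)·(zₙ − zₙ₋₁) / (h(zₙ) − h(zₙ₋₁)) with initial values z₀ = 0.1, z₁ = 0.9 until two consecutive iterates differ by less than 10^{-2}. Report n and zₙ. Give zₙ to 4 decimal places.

h(0.1) = -0.562524, h(0.9) = 1.467807
z₂ = 0.900000 − 1.467807·(0.800000)/(2.030331) = 0.321648;  |Δ| = 0.578352
h(0.321648) = 0.185825
z₃ = 0.321648 − 0.185825·(-0.578352)/(-1.281982) = 0.237815;  |Δ| = 0.083833
h(0.237815) = -0.086367
z₄ = 0.237815 − (-0.086367)·(-0.083833)/(-0.272193) = 0.264415;  |Δ| = 0.026600
h(0.264415) = 0.001736
z₅ = 0.264415 − 0.001736·(0.026600)/(0.088103) = 0.263891;  |Δ| = 0.000524
|z₅ − z₄| = 0.000524 < 10^{-2}

n = 5, zₙ = 0.2639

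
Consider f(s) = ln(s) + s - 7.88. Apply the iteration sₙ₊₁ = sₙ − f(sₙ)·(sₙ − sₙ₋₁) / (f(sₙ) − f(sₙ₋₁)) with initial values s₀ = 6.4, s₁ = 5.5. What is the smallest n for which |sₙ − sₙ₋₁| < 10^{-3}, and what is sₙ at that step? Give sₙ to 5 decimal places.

f(6.4) = 0.3762980, f(5.5) = -0.6752519
s₂ = 5.5000000 − (-0.6752519)·(-0.9000000)/(-1.0515499) = 6.0779343;  |Δ| = 0.5779343
f(6.0779343) = 0.0025991
s₃ = 6.0779343 − 0.0025991·(0.5779343)/(0.6778511) = 6.0757182;  |Δ| = 0.0022160
f(6.0757182) = 0.0000185
s₄ = 6.0757182 − 0.0000185·(-0.0022160)/(-0.0025807) = 6.0757024;  |Δ| = 0.0000158
|s₄ − s₃| = 0.0000158 < 10^{-3}

n = 4, sₙ = 6.07570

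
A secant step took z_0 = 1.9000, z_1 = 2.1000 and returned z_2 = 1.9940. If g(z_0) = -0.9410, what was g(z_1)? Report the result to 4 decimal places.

1.0611

The secant line through (1.9000, -0.9410) and (2.1000, g(z_1)) crosses zero at z_2 = 1.9940.
So (1.9000, -0.9410), (2.1000, g(z_1)), (1.9940, 0) are collinear:
g(z_1) = -0.9410 · (2.1000 − 1.9940) / (1.9000 − 1.9940) = -0.9410 · (0.106000)/(-0.094000) = 1.061128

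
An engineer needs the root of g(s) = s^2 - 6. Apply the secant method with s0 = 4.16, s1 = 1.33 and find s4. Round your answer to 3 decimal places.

g(4.16) = 11.30560, g(1.33) = -4.23110
s2 = 1.33000 − (-4.23110)·(1.33000 − 4.16000) / (-4.23110 − 11.30560) = 1.33000 − (11.97401)/(-15.53670) = 2.10069
g(2.10069) = -1.58709
s3 = 2.10069 − (-1.58709)·(2.10069 − 1.33000) / (-1.58709 − (-4.23110)) = 2.10069 − (-1.22316)/(2.64401) = 2.56331
g(2.56331) = 0.57055
s4 = 2.56331 − 0.57055·(2.56331 − 2.10069) / (0.57055 − (-1.58709)) = 2.56331 − (0.26394)/(2.15764) = 2.44098

2.441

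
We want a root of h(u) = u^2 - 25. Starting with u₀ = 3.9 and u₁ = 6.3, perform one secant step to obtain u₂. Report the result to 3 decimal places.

4.860

h(3.9) = -9.79000, h(6.3) = 14.69000
u₂ = 6.30000 − 14.69000·(6.30000 − 3.90000) / (14.69000 − (-9.79000)) = 6.30000 − (35.25600)/(24.48000) = 4.85980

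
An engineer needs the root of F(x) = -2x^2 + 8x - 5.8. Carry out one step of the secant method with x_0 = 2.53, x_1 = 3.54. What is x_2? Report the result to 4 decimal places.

F(2.53) = 1.638200, F(3.54) = -2.543200
x_2 = 3.540000 − (-2.543200)·(3.540000 − 2.530000) / (-2.543200 − 1.638200) = 3.540000 − (-2.568632)/(-4.181400) = 2.925700

2.9257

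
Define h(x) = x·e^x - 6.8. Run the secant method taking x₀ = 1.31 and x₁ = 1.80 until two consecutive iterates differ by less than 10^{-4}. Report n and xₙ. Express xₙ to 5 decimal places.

h(1.31) = -1.9449124, h(1.80) = 4.0893654
x₂ = 1.8000000 − 4.0893654·(0.4900000)/(6.0342779) = 1.4679323;  |Δ| = 0.3320677
h(1.4679323) = -0.4288051
x₃ = 1.4679323 − (-0.4288051)·(-0.3320677)/(-4.5181706) = 1.4994477;  |Δ| = 0.0315155
h(1.4994477) = -0.0836516
x₄ = 1.4994477 − (-0.0836516)·(0.0315155)/(0.3451535) = 1.5070859;  |Δ| = 0.0076381
h(1.5070859) = 0.0023201
x₅ = 1.5070859 − 0.0023201·(0.0076381)/(0.0859718) = 1.5068797;  |Δ| = 0.0002061
h(1.5068797) = -0.0000121
x₆ = 1.5068797 − (-0.0000121)·(-0.0002061)/(-0.0023322) = 1.5068808;  |Δ| = 0.0000011
|x₆ − x₅| = 0.0000011 < 10^{-4}

n = 6, xₙ = 1.50688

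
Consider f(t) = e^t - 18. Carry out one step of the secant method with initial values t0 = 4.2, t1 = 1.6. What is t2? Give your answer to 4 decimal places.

f(4.2) = 48.686331, f(1.6) = -13.046968
t2 = 1.600000 − (-13.046968)·(1.600000 − 4.200000) / (-13.046968 − 48.686331) = 1.600000 − (33.922116)/(-61.733299) = 2.149495

2.1495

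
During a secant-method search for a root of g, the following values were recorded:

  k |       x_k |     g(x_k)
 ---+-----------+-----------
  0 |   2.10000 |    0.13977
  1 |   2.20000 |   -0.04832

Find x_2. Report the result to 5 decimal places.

x_2 = 2.20000 − (-0.04832)·(2.20000 − 2.10000) / (-0.04832 − 0.13977)
   = 2.20000 − (-0.0048320)/(-0.1880900) = 2.1743102

2.17431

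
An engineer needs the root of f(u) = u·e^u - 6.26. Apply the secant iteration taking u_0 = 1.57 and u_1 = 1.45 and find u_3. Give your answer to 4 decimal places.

f(1.57) = 1.286438, f(1.45) = -0.078484
u_2 = 1.450000 − (-0.078484)·(1.450000 − 1.570000) / (-0.078484 − 1.286438) = 1.450000 − (0.009418)/(-1.364922) = 1.456900
f(1.456900) = -0.006064
u_3 = 1.456900 − (-0.006064)·(1.456900 − 1.450000) / (-0.006064 − (-0.078484)) = 1.456900 − (-0.000042)/(0.072420) = 1.457478

1.4575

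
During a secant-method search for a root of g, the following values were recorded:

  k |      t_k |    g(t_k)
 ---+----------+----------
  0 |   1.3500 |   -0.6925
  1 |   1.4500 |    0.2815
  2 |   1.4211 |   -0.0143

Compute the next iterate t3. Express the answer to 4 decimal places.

t3 = 1.4211 − (-0.0143)·(1.4211 − 1.4500) / (-0.0143 − 0.2815)
   = 1.4211 − (0.000413)/(-0.295800) = 1.422497

1.4225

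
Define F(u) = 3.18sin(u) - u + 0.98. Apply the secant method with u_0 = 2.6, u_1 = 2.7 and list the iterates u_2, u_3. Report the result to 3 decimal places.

F(2.6) = 0.01929, F(2.7) = -0.36093
u_2 = 2.70000 − (-0.36093)·(2.70000 − 2.60000) / (-0.36093 − 0.01929) = 2.70000 − (-0.03609)/(-0.38023) = 2.60507
F(2.60507) = 0.00037
u_3 = 2.60507 − 0.00037·(2.60507 − 2.70000) / (0.00037 − (-0.36093)) = 2.60507 − (-0.00004)/(0.36130) = 2.60517

2.605, 2.605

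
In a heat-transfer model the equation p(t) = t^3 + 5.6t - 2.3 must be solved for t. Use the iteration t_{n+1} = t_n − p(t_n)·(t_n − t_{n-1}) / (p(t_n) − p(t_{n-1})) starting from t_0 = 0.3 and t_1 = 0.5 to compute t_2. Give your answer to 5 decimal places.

0.39737

p(0.3) = -0.5930000, p(0.5) = 0.6250000
t_2 = 0.5000000 − 0.6250000·(0.5000000 − 0.3000000) / (0.6250000 − (-0.5930000)) = 0.5000000 − (0.1250000)/(1.2180000) = 0.3973727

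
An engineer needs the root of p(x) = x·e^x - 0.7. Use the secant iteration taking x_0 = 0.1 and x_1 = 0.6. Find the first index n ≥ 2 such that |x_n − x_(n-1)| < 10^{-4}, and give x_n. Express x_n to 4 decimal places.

n = 6, x_n = 0.4475

p(0.1) = -0.589483, p(0.6) = 0.393271
x_2 = 0.600000 − 0.393271·(0.500000)/(0.982754) = 0.399914;  |Δ| = 0.200086
p(0.399914) = -0.103450
x_3 = 0.399914 − (-0.103450)·(-0.200086)/(-0.496722) = 0.441585;  |Δ| = 0.041671
p(0.441585) = -0.013260
x_4 = 0.441585 − (-0.013260)·(0.041671)/(0.090190) = 0.447712;  |Δ| = 0.006127
p(0.447712) = 0.000547
x_5 = 0.447712 − 0.000547·(0.006127)/(0.013807) = 0.447469;  |Δ| = 0.000243
p(0.447469) = -0.000003
x_6 = 0.447469 − (-0.000003)·(-0.000243)/(-0.000550) = 0.447470;  |Δ| = 0.000001
|x_6 − x_5| = 0.000001 < 10^{-4}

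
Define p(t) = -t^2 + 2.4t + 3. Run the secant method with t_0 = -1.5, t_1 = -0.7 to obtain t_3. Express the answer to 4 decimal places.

-0.9085

p(-1.5) = -2.850000, p(-0.7) = 0.830000
t_2 = -0.700000 − 0.830000·(-0.700000 − (-1.500000)) / (0.830000 − (-2.850000)) = -0.700000 − (0.664000)/(3.680000) = -0.880435
p(-0.880435) = 0.111791
t_3 = -0.880435 − 0.111791·(-0.880435 − (-0.700000)) / (0.111791 − 0.830000) = -0.880435 − (-0.020171)/(-0.718209) = -0.908520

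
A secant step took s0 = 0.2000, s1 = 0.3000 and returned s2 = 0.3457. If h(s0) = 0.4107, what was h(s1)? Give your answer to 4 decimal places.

The secant line through (0.2000, 0.4107) and (0.3000, h(s1)) crosses zero at s2 = 0.3457.
So (0.2000, 0.4107), (0.3000, h(s1)), (0.3457, 0) are collinear:
h(s1) = 0.4107 · (0.3000 − 0.3457) / (0.2000 − 0.3457) = 0.4107 · (-0.045700)/(-0.145700) = 0.128819

0.1288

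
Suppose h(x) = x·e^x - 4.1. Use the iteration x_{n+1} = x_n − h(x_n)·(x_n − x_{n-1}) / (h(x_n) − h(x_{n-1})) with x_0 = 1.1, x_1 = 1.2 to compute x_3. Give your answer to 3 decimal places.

1.216

h(1.1) = -0.79542, h(1.2) = -0.11586
x_2 = 1.20000 − (-0.11586)·(1.20000 − 1.10000) / (-0.11586 − (-0.79542)) = 1.20000 − (-0.01159)/(0.67956) = 1.21705
h(1.21705) = 0.01023
x_3 = 1.21705 − 0.01023·(1.21705 − 1.20000) / (0.01023 − (-0.11586)) = 1.21705 − (0.00017)/(0.12609) = 1.21567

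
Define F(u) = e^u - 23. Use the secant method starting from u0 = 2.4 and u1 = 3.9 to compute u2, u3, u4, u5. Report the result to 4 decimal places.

F(2.4) = -11.976824, F(3.9) = 26.402449
u2 = 3.900000 − 26.402449·(3.900000 − 2.400000) / (26.402449 − (-11.976824)) = 3.900000 − (39.603674)/(38.379273) = 2.868097
F(2.868097) = -5.396507
u3 = 2.868097 − (-5.396507)·(2.868097 − 3.900000) / (-5.396507 − 26.402449) = 2.868097 − (5.568670)/(-31.798956) = 3.043218
F(3.043218) = -2.027365
u4 = 3.043218 − (-2.027365)·(3.043218 − 2.868097) / (-2.027365 − (-5.396507)) = 3.043218 − (-0.355034)/(3.369142) = 3.148597
F(3.148597) = 0.303342
u5 = 3.148597 − 0.303342·(3.148597 − 3.043218) / (0.303342 − (-2.027365)) = 3.148597 − (0.031966)/(2.330707) = 3.134882

2.8681, 3.0432, 3.1486, 3.1349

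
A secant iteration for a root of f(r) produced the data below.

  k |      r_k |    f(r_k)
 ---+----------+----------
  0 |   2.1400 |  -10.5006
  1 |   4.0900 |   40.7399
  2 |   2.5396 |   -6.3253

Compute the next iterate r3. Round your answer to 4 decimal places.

r3 = 2.5396 − (-6.3253)·(2.5396 − 4.0900) / (-6.3253 − 40.7399)
   = 2.5396 − (9.806745)/(-47.065200) = 2.747965

2.7480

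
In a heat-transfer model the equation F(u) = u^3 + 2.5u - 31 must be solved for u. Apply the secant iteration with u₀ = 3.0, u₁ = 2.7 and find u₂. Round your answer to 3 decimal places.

F(3.0) = 3.50000, F(2.7) = -4.56700
u₂ = 2.70000 − (-4.56700)·(2.70000 − 3.00000) / (-4.56700 − 3.50000) = 2.70000 − (1.37010)/(-8.06700) = 2.86984

2.870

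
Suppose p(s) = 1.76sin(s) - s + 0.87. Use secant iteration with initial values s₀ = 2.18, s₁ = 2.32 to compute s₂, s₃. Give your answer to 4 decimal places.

2.2434, 2.2449

p(2.18) = 0.133383, p(2.32) = -0.161273
s₂ = 2.320000 − (-0.161273)·(2.320000 − 2.180000) / (-0.161273 − 0.133383) = 2.320000 − (-0.022578)/(-0.294656) = 2.243374
p(2.243374) = 0.003330
s₃ = 2.243374 − 0.003330·(2.243374 − 2.320000) / (0.003330 − (-0.161273)) = 2.243374 − (-0.000255)/(0.164602) = 2.244924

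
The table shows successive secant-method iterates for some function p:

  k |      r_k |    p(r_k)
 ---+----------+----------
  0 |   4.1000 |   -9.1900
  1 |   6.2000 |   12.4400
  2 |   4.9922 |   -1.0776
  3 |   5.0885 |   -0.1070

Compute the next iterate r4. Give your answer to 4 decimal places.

5.0991

r4 = 5.0885 − (-0.1070)·(5.0885 − 4.9922) / (-0.1070 − (-1.0776))
   = 5.0885 − (-0.010304)/(0.970600) = 5.099116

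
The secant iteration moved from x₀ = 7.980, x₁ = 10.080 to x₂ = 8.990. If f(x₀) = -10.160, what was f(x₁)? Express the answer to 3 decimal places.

The secant line through (7.980, -10.160) and (10.080, f(x₁)) crosses zero at x₂ = 8.990.
So (7.980, -10.160), (10.080, f(x₁)), (8.990, 0) are collinear:
f(x₁) = -10.160 · (10.080 − 8.990) / (7.980 − 8.990) = -10.160 · (1.09000)/(-1.01000) = 10.96475

10.965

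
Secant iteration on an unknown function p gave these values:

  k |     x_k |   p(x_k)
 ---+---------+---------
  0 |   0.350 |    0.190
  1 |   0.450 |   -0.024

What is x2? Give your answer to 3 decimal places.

0.439

x2 = 0.450 − (-0.024)·(0.450 − 0.350) / (-0.024 − 0.190)
   = 0.450 − (-0.00240)/(-0.21400) = 0.43879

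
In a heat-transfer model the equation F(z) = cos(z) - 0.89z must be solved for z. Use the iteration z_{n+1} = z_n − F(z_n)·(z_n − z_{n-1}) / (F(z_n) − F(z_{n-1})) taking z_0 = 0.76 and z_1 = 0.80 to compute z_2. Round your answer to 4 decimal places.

0.7904

F(0.76) = 0.048436, F(0.80) = -0.015293
z_2 = 0.800000 − (-0.015293)·(0.800000 − 0.760000) / (-0.015293 − 0.048436) = 0.800000 − (-0.000612)/(-0.063729) = 0.790401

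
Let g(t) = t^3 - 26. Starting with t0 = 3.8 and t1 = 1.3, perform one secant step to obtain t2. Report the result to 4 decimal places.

g(3.8) = 28.872000, g(1.3) = -23.803000
t2 = 1.300000 − (-23.803000)·(1.300000 − 3.800000) / (-23.803000 − 28.872000) = 1.300000 − (59.507500)/(-52.675000) = 2.429710

2.4297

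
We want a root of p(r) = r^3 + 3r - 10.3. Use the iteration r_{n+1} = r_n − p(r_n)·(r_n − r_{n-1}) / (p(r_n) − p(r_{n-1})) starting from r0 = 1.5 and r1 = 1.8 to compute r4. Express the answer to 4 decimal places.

1.7243

p(1.5) = -2.425000, p(1.8) = 0.932000
r2 = 1.800000 − 0.932000·(1.800000 − 1.500000) / (0.932000 − (-2.425000)) = 1.800000 − (0.279600)/(3.357000) = 1.716711
p(1.716711) = -0.090550
r3 = 1.716711 − (-0.090550)·(1.716711 − 1.800000) / (-0.090550 − 0.932000) = 1.716711 − (0.007542)/(-1.022550) = 1.724087
p(1.724087) = -0.002934
r4 = 1.724087 − (-0.002934)·(1.724087 − 1.716711) / (-0.002934 − (-0.090550)) = 1.724087 − (-0.000022)/(0.087615) = 1.724334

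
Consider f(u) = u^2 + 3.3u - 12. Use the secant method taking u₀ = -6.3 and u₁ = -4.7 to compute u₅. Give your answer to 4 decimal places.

-5.4870

f(-6.3) = 6.900000, f(-4.7) = -5.420000
u₂ = -4.700000 − (-5.420000)·(-4.700000 − (-6.300000)) / (-5.420000 − 6.900000) = -4.700000 − (-8.672000)/(-12.320000) = -5.403896
f(-5.403896) = -0.630764
u₃ = -5.403896 − (-0.630764)·(-5.403896 − (-4.700000)) / (-0.630764 − (-5.420000)) = -5.403896 − (0.443992)/(4.789236) = -5.496602
f(-5.496602) = 0.073850
u₄ = -5.496602 − 0.073850·(-5.496602 − (-5.403896)) / (0.073850 − (-0.630764)) = -5.496602 − (-0.006846)/(0.704614) = -5.486886
f(-5.486886) = -0.000806
u₅ = -5.486886 − (-0.000806)·(-5.486886 − (-5.496602)) / (-0.000806 − 0.073850) = -5.486886 − (-0.000008)/(-0.074656) = -5.486991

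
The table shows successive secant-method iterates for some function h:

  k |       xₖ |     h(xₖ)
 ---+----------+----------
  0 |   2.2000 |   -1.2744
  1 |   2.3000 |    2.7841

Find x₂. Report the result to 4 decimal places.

x₂ = 2.3000 − 2.7841·(2.3000 − 2.2000) / (2.7841 − (-1.2744))
   = 2.3000 − (0.278410)/(4.058500) = 2.231401

2.2314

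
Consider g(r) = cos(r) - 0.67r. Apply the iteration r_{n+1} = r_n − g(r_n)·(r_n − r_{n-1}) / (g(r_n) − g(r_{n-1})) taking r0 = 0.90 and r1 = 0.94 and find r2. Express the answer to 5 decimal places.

g(0.90) = 0.0186100, g(0.94) = -0.0400120
r2 = 0.9400000 − (-0.0400120)·(0.9400000 − 0.9000000) / (-0.0400120 − 0.0186100) = 0.9400000 − (-0.0016005)/(-0.0586219) = 0.9126983

0.91270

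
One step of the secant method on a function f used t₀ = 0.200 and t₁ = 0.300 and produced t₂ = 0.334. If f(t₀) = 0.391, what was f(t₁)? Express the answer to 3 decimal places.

The secant line through (0.200, 0.391) and (0.300, f(t₁)) crosses zero at t₂ = 0.334.
So (0.200, 0.391), (0.300, f(t₁)), (0.334, 0) are collinear:
f(t₁) = 0.391 · (0.300 − 0.334) / (0.200 − 0.334) = 0.391 · (-0.03400)/(-0.13400) = 0.09921

0.099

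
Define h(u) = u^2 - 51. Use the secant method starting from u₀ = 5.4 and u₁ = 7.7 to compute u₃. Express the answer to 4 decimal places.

7.1386

h(5.4) = -21.840000, h(7.7) = 8.290000
u₂ = 7.700000 − 8.290000·(7.700000 − 5.400000) / (8.290000 − (-21.840000)) = 7.700000 − (19.067000)/(30.130000) = 7.067176
h(7.067176) = -1.055029
u₃ = 7.067176 − (-1.055029)·(7.067176 − 7.700000) / (-1.055029 − 8.290000) = 7.067176 − (0.667648)/(-9.345029) = 7.138620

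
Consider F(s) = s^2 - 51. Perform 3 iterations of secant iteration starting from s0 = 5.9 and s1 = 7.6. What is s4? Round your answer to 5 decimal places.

7.14143

F(5.9) = -16.1900000, F(7.6) = 6.7600000
s2 = 7.6000000 − 6.7600000·(7.6000000 − 5.9000000) / (6.7600000 − (-16.1900000)) = 7.6000000 − (11.4920000)/(22.9500000) = 7.0992593
F(7.0992593) = -0.6005180
s3 = 7.0992593 − (-0.6005180)·(7.0992593 − 7.6000000) / (-0.6005180 − 6.7600000) = 7.0992593 − (0.3007038)/(-7.3605180) = 7.1401129
F(7.1401129) = -0.0187881
s4 = 7.1401129 − (-0.0187881)·(7.1401129 − 7.0992593) / (-0.0187881 − (-0.6005180)) = 7.1401129 − (-0.0007676)/(0.5817299) = 7.1414323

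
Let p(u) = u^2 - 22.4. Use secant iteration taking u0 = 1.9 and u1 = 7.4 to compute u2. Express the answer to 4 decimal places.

3.9204

p(1.9) = -18.790000, p(7.4) = 32.360000
u2 = 7.400000 − 32.360000·(7.400000 − 1.900000) / (32.360000 − (-18.790000)) = 7.400000 − (177.980000)/(51.150000) = 3.920430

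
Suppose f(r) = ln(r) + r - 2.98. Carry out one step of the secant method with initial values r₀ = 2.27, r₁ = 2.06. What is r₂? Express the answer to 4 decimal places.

2.1949

f(2.27) = 0.109780, f(2.06) = -0.197294
r₂ = 2.060000 − (-0.197294)·(2.060000 − 2.270000) / (-0.197294 − 0.109780) = 2.060000 − (0.041432)/(-0.307074) = 2.194924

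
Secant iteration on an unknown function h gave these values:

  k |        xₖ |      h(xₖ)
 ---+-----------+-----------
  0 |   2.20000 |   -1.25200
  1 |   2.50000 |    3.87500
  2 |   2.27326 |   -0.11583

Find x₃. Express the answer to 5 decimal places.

2.27984

x₃ = 2.27326 − (-0.11583)·(2.27326 − 2.50000) / (-0.11583 − 3.87500)
   = 2.27326 − (0.0262633)/(-3.9908300) = 2.2798409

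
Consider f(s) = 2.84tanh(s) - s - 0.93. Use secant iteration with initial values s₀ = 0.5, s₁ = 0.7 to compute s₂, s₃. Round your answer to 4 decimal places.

0.6153, 0.6035

f(0.5) = -0.117587, f(0.7) = 0.086404
s₂ = 0.700000 − 0.086404·(0.700000 − 0.500000) / (0.086404 − (-0.117587)) = 0.700000 − (0.017281)/(0.203992) = 0.615286
f(0.615286) = 0.010572
s₃ = 0.615286 − 0.010572·(0.615286 − 0.700000) / (0.010572 − 0.086404) = 0.615286 − (-0.000896)/(-0.075832) = 0.603476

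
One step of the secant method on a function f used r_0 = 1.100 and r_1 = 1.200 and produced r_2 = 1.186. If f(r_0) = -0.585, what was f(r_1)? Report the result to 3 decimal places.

The secant line through (1.100, -0.585) and (1.200, f(r_1)) crosses zero at r_2 = 1.186.
So (1.100, -0.585), (1.200, f(r_1)), (1.186, 0) are collinear:
f(r_1) = -0.585 · (1.200 − 1.186) / (1.100 − 1.186) = -0.585 · (0.01400)/(-0.08600) = 0.09523

0.095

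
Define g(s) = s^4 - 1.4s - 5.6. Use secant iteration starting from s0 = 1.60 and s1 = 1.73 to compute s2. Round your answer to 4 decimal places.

1.6753

g(1.60) = -1.286400, g(1.73) = 0.935450
s2 = 1.730000 − 0.935450·(1.730000 − 1.600000) / (0.935450 − (-1.286400)) = 1.730000 − (0.121609)/(2.221850) = 1.675267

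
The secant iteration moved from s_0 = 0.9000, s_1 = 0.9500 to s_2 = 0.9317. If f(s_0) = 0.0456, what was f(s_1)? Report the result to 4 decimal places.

The secant line through (0.9000, 0.0456) and (0.9500, f(s_1)) crosses zero at s_2 = 0.9317.
So (0.9000, 0.0456), (0.9500, f(s_1)), (0.9317, 0) are collinear:
f(s_1) = 0.0456 · (0.9500 − 0.9317) / (0.9000 − 0.9317) = 0.0456 · (0.018300)/(-0.031700) = -0.026324

-0.0263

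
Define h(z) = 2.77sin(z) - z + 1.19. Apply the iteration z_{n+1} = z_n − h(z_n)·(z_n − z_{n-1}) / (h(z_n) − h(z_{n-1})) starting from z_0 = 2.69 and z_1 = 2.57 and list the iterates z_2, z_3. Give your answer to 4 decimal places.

h(2.69) = -0.291175, h(2.57) = 0.118493
z_2 = 2.570000 − 0.118493·(2.570000 − 2.690000) / (0.118493 − (-0.291175)) = 2.570000 − (-0.014219)/(0.409668) = 2.604709
h(2.604709) = 0.002037
z_3 = 2.604709 − 0.002037·(2.604709 − 2.570000) / (0.002037 − 0.118493) = 2.604709 − (0.000071)/(-0.116456) = 2.605316

2.6047, 2.6053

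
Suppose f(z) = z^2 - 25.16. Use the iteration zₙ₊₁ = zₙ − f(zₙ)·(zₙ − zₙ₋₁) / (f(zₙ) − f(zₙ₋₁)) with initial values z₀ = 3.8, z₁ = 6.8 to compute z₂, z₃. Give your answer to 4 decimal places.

f(3.8) = -10.720000, f(6.8) = 21.080000
z₂ = 6.800000 − 21.080000·(6.800000 − 3.800000) / (21.080000 − (-10.720000)) = 6.800000 − (63.240000)/(31.800000) = 4.811321
f(4.811321) = -2.011193
z₃ = 4.811321 − (-2.011193)·(4.811321 − 6.800000) / (-2.011193 − 21.080000) = 4.811321 − (3.999617)/(-23.091193) = 4.984530

4.8113, 4.9845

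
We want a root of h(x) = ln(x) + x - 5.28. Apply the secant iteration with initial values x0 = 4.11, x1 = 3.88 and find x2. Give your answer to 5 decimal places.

3.91532

h(4.11) = 0.2434230, h(3.88) = -0.0441648
x2 = 3.8800000 − (-0.0441648)·(3.8800000 − 4.1100000) / (-0.0441648 − 0.2434230) = 3.8800000 − (0.0101579)/(-0.2875879) = 3.9153211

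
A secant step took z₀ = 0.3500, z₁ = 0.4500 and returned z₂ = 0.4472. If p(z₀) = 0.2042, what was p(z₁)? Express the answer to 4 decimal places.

The secant line through (0.3500, 0.2042) and (0.4500, p(z₁)) crosses zero at z₂ = 0.4472.
So (0.3500, 0.2042), (0.4500, p(z₁)), (0.4472, 0) are collinear:
p(z₁) = 0.2042 · (0.4500 − 0.4472) / (0.3500 − 0.4472) = 0.2042 · (0.002800)/(-0.097200) = -0.005882

-0.0059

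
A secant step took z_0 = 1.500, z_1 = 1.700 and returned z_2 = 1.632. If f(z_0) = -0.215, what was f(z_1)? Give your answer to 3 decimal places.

0.111

The secant line through (1.500, -0.215) and (1.700, f(z_1)) crosses zero at z_2 = 1.632.
So (1.500, -0.215), (1.700, f(z_1)), (1.632, 0) are collinear:
f(z_1) = -0.215 · (1.700 − 1.632) / (1.500 − 1.632) = -0.215 · (0.06800)/(-0.13200) = 0.11076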